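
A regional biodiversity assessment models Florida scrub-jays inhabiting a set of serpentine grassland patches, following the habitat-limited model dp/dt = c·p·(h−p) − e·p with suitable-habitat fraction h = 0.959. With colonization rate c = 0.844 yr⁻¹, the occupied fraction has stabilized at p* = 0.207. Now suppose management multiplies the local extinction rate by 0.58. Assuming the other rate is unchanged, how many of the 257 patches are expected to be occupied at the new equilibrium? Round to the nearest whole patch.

Balance c(h−p*) = e gives e = 0.844×(0.959 − 0.20700) = 0.63469.
New p* = 0.959 − e/c = 0.959 − 0.36812/0.84400 = 0.52284.
Expected occupied = 257 × 0.52284 = 134.37 ≈ 134.

134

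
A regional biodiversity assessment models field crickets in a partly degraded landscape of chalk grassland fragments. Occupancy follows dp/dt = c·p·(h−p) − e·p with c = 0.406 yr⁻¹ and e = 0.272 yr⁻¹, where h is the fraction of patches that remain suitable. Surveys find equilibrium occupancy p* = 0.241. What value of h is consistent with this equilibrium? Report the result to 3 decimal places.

At equilibrium c(h−p*) = e, so h = p* + e/c.
h = 0.241 + 0.272/0.406 = 0.241 + 0.6700 = 0.9110.

0.911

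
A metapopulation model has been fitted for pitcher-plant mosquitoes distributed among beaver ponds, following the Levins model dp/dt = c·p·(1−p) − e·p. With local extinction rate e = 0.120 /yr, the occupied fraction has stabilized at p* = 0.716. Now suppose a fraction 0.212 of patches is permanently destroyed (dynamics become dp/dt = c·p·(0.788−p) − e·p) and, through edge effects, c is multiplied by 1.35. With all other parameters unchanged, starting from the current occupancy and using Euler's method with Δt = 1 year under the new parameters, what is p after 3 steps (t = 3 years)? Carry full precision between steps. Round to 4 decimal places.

Balance c(1−p*) = e gives c = e/(1 − 0.71600) = 0.120/0.28400 = 0.42254.
Starting from p₀ = 0.71600; update p ← p + (dp/dt)·Δt with the new parameters.
step 1: Δp = -0.05651, p = 0.65949
step 2: Δp = -0.03079, p = 0.62869
step 3: Δp = -0.01831, p = 0.61038

0.6104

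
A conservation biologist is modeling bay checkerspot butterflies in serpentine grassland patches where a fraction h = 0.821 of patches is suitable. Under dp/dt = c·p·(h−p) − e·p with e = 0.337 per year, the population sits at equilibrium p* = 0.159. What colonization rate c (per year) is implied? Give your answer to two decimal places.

At equilibrium c(h−p*) = e, so c = e/(h−p*).
c = 0.337/(0.821 − 0.159) = 0.337/0.6620 = 0.5091.

0.51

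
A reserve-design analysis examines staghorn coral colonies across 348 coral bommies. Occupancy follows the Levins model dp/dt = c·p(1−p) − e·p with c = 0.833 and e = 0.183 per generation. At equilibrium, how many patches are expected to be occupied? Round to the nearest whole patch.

p* = 1 − e/c = 1 − 0.183/0.833 = 0.7803.
Expected occupied patches = N × p* = 348 × 0.7803 = 271.55 ≈ 272.

272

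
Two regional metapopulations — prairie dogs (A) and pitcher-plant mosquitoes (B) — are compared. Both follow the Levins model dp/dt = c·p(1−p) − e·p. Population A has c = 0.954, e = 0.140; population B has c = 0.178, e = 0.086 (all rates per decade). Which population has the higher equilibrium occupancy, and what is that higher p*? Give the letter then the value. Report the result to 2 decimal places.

A: p*_A = 1 − 0.140/0.954 = 0.8532.
B: p*_B = 1 − 0.086/0.178 = 0.5169.
A is higher at 0.8532.

A, 0.85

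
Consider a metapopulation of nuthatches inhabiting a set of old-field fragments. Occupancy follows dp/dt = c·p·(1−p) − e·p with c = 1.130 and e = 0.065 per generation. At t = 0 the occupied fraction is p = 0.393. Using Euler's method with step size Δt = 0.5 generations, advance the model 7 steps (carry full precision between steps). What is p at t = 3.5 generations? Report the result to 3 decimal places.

0.928

Update rule: p ← p + [c·p·(1−p) − e·p]·Δt with Δt = 0.5.
t = 0.5: p = 0.39300 + (+0.12201) = 0.51501
t = 1: p = 0.51501 + (+0.12438) = 0.63939
t = 1.5: p = 0.63939 + (+0.10949) = 0.74889
t = 2: p = 0.74889 + (+0.08191) = 0.83080
t = 2.5: p = 0.83080 + (+0.05242) = 0.88322
t = 3: p = 0.88322 + (+0.02957) = 0.91279
t = 3.5: p = 0.91279 + (+0.01531) = 0.92810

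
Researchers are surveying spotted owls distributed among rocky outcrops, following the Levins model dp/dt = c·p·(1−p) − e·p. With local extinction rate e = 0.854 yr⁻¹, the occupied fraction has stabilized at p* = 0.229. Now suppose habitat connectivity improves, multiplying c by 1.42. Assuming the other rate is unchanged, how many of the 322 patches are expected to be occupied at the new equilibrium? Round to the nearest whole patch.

Balance c(1−p*) = e gives c = e/(1 − 0.22900) = 0.854/0.77100 = 1.10765.
New p* = 1 − e/c = 1 − 0.85400/1.57286 = 0.45704.
Expected occupied = 322 × 0.45704 = 147.17 ≈ 147.

147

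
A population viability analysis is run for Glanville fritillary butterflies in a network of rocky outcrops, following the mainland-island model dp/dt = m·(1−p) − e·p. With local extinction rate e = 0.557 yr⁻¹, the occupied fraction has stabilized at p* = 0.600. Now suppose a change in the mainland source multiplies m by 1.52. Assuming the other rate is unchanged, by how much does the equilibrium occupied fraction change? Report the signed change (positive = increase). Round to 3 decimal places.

0.095

Balance m(1−p*) = e·p* gives m = e·p*/(1−p*) = 0.557×0.60000/0.40000 = 0.83550.
New p* = m/(m+e) = 1.26996/(1.26996+0.55700) = 0.69512.
Δp* = 0.69512 − 0.60000 = +0.09512.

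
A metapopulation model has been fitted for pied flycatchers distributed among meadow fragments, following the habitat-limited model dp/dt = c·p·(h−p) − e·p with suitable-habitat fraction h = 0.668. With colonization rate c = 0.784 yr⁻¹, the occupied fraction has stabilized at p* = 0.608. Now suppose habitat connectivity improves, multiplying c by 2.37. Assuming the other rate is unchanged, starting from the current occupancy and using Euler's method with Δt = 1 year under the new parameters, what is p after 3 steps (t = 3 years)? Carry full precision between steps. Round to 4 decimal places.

0.6429

Balance c(h−p*) = e gives e = 0.784×(0.668 − 0.60800) = 0.04704.
Starting from p₀ = 0.60800; update p ← p + (dp/dt)·Δt with the new parameters.
step 1: Δp = +0.03918, p = 0.64718
step 2: Δp = -0.00541, p = 0.64177
step 3: Δp = +0.00109, p = 0.64286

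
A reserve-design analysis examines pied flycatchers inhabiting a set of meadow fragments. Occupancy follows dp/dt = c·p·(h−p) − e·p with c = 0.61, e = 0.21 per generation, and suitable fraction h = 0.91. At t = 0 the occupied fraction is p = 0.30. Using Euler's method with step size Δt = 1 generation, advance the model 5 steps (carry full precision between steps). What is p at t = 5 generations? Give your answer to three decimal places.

Update rule: p ← p + [c·p·(h−p) − e·p]·Δt with Δt = 1.
t = 1: p = 0.30000 + (+0.04863) = 0.34863
t = 2: p = 0.34863 + (+0.04617) = 0.39480
t = 3: p = 0.39480 + (+0.04117) = 0.43597
t = 4: p = 0.43597 + (+0.03451) = 0.47048
t = 5: p = 0.47048 + (+0.02734) = 0.49782

0.498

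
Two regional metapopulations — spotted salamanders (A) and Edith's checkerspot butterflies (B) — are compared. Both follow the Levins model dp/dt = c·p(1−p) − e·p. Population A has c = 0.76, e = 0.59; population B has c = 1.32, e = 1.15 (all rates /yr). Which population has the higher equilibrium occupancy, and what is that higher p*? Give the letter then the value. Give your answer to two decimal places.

A, 0.22

A: p*_A = 1 − 0.59/0.76 = 0.2237.
B: p*_B = 1 − 1.15/1.32 = 0.1288.
A is higher at 0.2237.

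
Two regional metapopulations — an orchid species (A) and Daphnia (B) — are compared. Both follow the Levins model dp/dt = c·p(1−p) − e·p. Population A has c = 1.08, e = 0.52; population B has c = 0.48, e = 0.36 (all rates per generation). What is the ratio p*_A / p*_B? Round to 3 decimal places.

A: p*_A = 1 − 0.52/1.08 = 0.5185.
B: p*_B = 1 − 0.36/0.48 = 0.2500.
p*_A / p*_B = 0.5185/0.2500 = 2.0741.

2.074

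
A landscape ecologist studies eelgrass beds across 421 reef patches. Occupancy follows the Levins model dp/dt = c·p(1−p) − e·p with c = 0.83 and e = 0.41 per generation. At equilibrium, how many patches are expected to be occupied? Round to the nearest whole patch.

p* = 1 − e/c = 1 − 0.41/0.83 = 0.5060.
Expected occupied patches = N × p* = 421 × 0.5060 = 213.04 ≈ 213.

213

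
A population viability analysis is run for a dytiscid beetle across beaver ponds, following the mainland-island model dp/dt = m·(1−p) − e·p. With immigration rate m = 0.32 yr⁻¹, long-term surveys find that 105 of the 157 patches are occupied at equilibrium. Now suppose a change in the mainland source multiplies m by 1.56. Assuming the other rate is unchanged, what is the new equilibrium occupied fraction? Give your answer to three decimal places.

Observed p* = 105/157 = 0.66879.
Balance m(1−p*) = e·p* gives e = m(1−p*)/p* = 0.32×0.33121/0.66879 = 0.15848.
New p* = m/(m+e) = 0.49920/(0.49920+0.15848) = 0.75903.

0.759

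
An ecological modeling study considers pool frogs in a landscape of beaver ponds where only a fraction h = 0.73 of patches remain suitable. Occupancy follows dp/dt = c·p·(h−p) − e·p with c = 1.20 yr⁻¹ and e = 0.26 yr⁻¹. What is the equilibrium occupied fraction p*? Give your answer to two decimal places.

Setting dp/dt = 0 and dividing by p* gives c·(h−p*) = e.
So p* = h − e/c = 0.73 − 0.26/1.20 = 0.73 − 0.2167 = 0.5133.

0.51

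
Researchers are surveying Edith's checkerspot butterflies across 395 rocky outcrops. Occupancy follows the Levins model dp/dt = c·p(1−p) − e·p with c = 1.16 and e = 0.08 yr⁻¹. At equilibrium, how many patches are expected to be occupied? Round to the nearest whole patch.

368

p* = 1 − e/c = 1 − 0.08/1.16 = 0.9310.
Expected occupied patches = N × p* = 395 × 0.9310 = 367.76 ≈ 368.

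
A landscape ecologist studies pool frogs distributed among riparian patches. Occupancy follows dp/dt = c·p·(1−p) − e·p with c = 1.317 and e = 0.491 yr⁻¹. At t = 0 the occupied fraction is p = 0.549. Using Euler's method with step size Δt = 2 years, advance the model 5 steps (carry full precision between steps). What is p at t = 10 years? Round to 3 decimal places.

0.634

Update rule: p ← p + [c·p·(1−p) − e·p]·Δt with Δt = 2.
step 1: Δp = +0.11306, p = 0.66206
step 2: Δp = -0.06082, p = 0.60124
step 3: Δp = +0.04108, p = 0.64232
step 4: Δp = -0.02562, p = 0.61671
step 5: Δp = +0.01702, p = 0.63372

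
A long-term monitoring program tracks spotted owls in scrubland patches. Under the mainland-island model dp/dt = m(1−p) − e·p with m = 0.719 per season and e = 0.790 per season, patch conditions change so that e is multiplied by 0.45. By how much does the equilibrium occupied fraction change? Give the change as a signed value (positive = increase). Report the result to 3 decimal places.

0.193

Before: p* = 0.719/(0.719+0.790) = 0.4765.
After: m = 0.719, e = 0.3555; p* = 0.719/1.0745 = 0.6691.
Δp* = 0.6691 − 0.4765 = +0.1927.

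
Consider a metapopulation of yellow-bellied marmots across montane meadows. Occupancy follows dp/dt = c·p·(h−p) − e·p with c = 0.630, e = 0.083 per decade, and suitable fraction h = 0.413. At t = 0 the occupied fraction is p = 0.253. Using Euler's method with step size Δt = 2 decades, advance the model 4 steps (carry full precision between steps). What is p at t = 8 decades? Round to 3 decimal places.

Update rule: p ← p + [c·p·(h−p) − e·p]·Δt with Δt = 2.
p: 0.25300 → 0.26201  (Δp = +0.00901)
p: 0.26201 → 0.26836  (Δp = +0.00635)
p: 0.26836 → 0.27272  (Δp = +0.00436)
p: 0.27272 → 0.27565  (Δp = +0.00293)

0.276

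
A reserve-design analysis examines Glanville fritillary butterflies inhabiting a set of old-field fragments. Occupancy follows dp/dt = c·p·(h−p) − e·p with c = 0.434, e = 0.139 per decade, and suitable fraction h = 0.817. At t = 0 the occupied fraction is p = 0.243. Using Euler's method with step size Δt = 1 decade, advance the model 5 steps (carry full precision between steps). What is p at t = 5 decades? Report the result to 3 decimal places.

0.369

Update rule: p ← p + [c·p·(h−p) − e·p]·Δt with Δt = 1.
p: 0.24300 → 0.26976  (Δp = +0.02676)
p: 0.26976 → 0.29633  (Δp = +0.02657)
p: 0.29633 → 0.32210  (Δp = +0.02577)
p: 0.32210 → 0.34651  (Δp = +0.02441)
p: 0.34651 → 0.36910  (Δp = +0.02259)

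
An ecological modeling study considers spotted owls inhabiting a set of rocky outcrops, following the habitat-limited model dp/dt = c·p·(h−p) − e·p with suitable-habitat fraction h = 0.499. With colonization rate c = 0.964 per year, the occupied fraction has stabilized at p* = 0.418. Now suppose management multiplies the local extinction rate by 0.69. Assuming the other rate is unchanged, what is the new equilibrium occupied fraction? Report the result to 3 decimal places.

0.443

Balance c(h−p*) = e gives e = 0.964×(0.499 − 0.41800) = 0.07808.
New p* = 0.499 − e/c = 0.499 − 0.05388/0.96400 = 0.44311.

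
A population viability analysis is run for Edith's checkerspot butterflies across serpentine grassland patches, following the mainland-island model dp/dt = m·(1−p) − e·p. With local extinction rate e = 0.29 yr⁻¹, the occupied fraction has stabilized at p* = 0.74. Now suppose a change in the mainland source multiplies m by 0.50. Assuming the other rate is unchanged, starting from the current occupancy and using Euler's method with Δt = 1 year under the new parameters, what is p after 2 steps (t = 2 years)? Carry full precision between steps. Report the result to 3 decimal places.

0.601

Balance m(1−p*) = e·p* gives m = e·p*/(1−p*) = 0.29×0.74000/0.26000 = 0.82538.
Starting from p₀ = 0.74000; update p ← p + (dp/dt)·Δt with the new parameters.
step 1: Δp = -0.10730, p = 0.63270
step 2: Δp = -0.03190, p = 0.60080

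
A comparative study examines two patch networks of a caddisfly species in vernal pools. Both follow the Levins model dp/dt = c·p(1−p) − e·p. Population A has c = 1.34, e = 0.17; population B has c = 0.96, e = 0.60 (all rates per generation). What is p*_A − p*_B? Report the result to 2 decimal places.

0.50

A: p*_A = 1 − 0.17/1.34 = 0.8731.
B: p*_B = 1 − 0.60/0.96 = 0.3750.
p*_A − p*_B = 0.8731 − 0.3750 = 0.4981.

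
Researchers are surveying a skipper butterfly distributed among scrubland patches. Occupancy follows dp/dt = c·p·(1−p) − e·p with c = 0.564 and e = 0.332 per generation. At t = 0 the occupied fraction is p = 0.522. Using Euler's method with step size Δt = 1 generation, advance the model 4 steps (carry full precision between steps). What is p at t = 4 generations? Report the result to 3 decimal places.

0.442

Update rule: p ← p + [c·p·(1−p) − e·p]·Δt with Δt = 1.
  1  |  dp/dt·Δt = -0.032577  |  p_1 = 0.489423
  2  |  dp/dt·Δt = -0.021552  |  p_2 = 0.467871
  3  |  dp/dt·Δt = -0.014916  |  p_3 = 0.452956
  4  |  dp/dt·Δt = -0.010630  |  p_4 = 0.442326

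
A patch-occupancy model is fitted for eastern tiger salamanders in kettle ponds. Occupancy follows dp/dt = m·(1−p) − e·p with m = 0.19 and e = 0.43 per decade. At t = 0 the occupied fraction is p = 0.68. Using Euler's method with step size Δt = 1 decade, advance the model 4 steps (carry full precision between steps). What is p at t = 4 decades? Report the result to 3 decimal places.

0.314

Update rule: p ← p + [m·(1−p) − e·p]·Δt with Δt = 1.
  1  |  dp/dt·Δt = -0.231600  |  p_1 = 0.448400
  2  |  dp/dt·Δt = -0.088008  |  p_2 = 0.360392
  3  |  dp/dt·Δt = -0.033443  |  p_3 = 0.326949
  4  |  dp/dt·Δt = -0.012708  |  p_4 = 0.314241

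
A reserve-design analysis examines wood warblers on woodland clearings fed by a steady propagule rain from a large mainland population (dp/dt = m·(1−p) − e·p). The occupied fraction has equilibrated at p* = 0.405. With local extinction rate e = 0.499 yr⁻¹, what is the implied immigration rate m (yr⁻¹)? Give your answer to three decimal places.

0.340

At equilibrium m(1−p*) = e·p*, so m = e·p*/(1−p*).
m = 0.499 × 0.405 / 0.5950 = 0.2021/0.5950 = 0.3397.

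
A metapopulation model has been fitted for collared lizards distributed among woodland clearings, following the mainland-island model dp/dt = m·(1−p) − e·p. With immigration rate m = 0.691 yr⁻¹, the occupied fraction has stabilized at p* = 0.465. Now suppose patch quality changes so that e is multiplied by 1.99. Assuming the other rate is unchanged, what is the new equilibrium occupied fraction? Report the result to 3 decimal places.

0.304

Balance m(1−p*) = e·p* gives e = m(1−p*)/p* = 0.691×0.53500/0.46500 = 0.79502.
New p* = m/(m+e) = 0.69100/(0.69100+1.58209) = 0.30399.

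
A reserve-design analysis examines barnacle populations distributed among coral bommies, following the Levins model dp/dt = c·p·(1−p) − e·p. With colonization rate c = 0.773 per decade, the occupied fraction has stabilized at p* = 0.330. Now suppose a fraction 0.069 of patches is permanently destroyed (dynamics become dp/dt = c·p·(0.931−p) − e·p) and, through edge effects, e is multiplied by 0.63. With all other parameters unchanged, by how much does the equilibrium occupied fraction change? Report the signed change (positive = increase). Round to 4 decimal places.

Balance c(1−p*) = e gives e = 0.773×(1 − 0.33000) = 0.51791.
New p* = 0.931 − e/c = 0.931 − 0.32628/0.77300 = 0.50890.
Δp* = 0.50890 − 0.33000 = +0.17890.

0.1789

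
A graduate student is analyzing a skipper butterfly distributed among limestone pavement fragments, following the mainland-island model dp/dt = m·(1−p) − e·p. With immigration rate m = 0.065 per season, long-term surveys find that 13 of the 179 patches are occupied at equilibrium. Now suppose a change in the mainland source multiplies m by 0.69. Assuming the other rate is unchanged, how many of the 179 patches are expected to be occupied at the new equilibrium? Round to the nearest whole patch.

9

Observed p* = 13/179 = 0.07263.
Balance m(1−p*) = e·p* gives e = m(1−p*)/p* = 0.065×0.92737/0.07263 = 0.82995.
New p* = m/(m+e) = 0.04485/(0.04485+0.82995) = 0.05127.
Expected occupied = 179 × 0.05127 = 9.18 ≈ 9.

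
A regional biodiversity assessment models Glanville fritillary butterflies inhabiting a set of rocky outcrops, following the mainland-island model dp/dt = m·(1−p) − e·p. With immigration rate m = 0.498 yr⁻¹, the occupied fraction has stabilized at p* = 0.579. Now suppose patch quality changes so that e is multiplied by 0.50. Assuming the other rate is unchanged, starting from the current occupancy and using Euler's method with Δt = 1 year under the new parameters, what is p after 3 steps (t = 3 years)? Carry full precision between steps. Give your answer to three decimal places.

0.728

Balance m(1−p*) = e·p* gives e = m(1−p*)/p* = 0.498×0.42100/0.57900 = 0.36210.
Starting from p₀ = 0.57900; update p ← p + (dp/dt)·Δt with the new parameters.
p: 0.57900 → 0.68383  (Δp = +0.10483)
p: 0.68383 → 0.71747  (Δp = +0.03364)
p: 0.71747 → 0.72827  (Δp = +0.01080)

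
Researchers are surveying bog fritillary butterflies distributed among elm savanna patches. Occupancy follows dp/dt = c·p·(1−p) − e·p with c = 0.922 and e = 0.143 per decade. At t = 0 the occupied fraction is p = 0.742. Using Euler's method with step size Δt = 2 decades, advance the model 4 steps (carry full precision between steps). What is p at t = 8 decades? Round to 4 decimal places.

0.8378

Update rule: p ← p + [c·p·(1−p) − e·p]·Δt with Δt = 2.
p: 0.74200 → 0.88280  (Δp = +0.14080)
p: 0.88280 → 0.82111  (Δp = -0.06169)
p: 0.82111 → 0.85713  (Δp = +0.03602)
p: 0.85713 → 0.83780  (Δp = -0.01933)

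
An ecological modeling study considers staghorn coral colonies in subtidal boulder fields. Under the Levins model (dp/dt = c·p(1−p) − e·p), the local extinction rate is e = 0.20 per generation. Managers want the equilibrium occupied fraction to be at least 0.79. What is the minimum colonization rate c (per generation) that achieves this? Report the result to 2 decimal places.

p* = 1 − e/c ≥ 0.79 requires e/c ≤ 0.2100, i.e. c ≥ e/0.2100.
c_min = 0.20/0.2100 = 0.9524.

0.95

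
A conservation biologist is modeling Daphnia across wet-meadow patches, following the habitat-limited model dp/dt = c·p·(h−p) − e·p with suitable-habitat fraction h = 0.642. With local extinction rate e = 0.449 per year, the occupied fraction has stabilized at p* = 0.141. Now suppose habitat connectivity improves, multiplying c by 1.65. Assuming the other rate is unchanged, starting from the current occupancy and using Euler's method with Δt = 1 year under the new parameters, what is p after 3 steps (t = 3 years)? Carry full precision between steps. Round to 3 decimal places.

0.262

Balance c(h−p*) = e gives c = e/(0.642 − 0.14100) = 0.449/0.50100 = 0.89621.
Starting from p₀ = 0.14100; update p ← p + (dp/dt)·Δt with the new parameters.
t = 1: p = 0.14100 + (+0.04115) = 0.18215
t = 2: p = 0.18215 + (+0.04208) = 0.22423
t = 3: p = 0.22423 + (+0.03784) = 0.26207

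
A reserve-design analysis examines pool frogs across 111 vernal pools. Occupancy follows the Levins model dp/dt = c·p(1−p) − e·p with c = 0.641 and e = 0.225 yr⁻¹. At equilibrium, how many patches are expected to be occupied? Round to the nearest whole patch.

72

p* = 1 − e/c = 1 − 0.225/0.641 = 0.6490.
Expected occupied patches = N × p* = 111 × 0.6490 = 72.04 ≈ 72.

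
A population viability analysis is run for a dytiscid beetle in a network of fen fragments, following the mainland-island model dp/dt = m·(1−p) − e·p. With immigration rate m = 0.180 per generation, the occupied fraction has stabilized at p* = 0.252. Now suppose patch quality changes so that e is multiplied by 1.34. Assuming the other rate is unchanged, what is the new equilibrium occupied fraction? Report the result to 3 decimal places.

Balance m(1−p*) = e·p* gives e = m(1−p*)/p* = 0.180×0.74800/0.25200 = 0.53429.
New p* = m/(m+e) = 0.18000/(0.18000+0.71595) = 0.20090.

0.201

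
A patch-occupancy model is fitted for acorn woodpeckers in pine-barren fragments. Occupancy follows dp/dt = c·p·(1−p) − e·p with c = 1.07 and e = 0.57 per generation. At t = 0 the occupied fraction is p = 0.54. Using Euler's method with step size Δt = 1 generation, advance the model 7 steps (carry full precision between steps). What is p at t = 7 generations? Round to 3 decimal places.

Update rule: p ← p + [c·p·(1−p) − e·p]·Δt with Δt = 1.
p: 0.54000 → 0.49799  (Δp = -0.04201)
p: 0.49799 → 0.48163  (Δp = -0.01636)
p: 0.48163 → 0.47424  (Δp = -0.00739)
p: 0.47424 → 0.47071  (Δp = -0.00353)
p: 0.47071 → 0.46899  (Δp = -0.00172)
p: 0.46899 → 0.46814  (Δp = -0.00085)
p: 0.46814 → 0.46771  (Δp = -0.00042)

0.468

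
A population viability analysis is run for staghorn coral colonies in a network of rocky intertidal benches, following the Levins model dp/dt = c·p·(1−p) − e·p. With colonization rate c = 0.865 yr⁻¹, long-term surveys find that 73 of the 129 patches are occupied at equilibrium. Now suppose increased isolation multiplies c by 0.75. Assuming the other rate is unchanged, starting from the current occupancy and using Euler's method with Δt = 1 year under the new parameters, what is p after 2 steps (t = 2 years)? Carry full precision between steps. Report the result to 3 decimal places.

0.482

Observed p* = 73/129 = 0.56589.
Balance c(1−p*) = e gives e = 0.865×(1 − 0.56589) = 0.37550.
Starting from p₀ = 0.56589; update p ← p + (dp/dt)·Δt with the new parameters.
p: 0.56589 → 0.51277  (Δp = -0.05312)
p: 0.51277 → 0.48230  (Δp = -0.03046)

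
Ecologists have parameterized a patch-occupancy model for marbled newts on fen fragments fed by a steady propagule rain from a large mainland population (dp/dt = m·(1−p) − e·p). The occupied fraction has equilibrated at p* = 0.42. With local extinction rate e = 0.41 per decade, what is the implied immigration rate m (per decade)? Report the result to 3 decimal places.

At equilibrium m(1−p*) = e·p*, so m = e·p*/(1−p*).
m = 0.41 × 0.42 / 0.5800 = 0.1722/0.5800 = 0.2969.

0.297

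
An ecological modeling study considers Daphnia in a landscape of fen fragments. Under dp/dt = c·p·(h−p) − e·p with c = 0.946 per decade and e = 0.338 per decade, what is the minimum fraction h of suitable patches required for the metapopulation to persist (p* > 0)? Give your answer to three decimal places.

0.357

p* = h − e/c is positive only when h > e/c.
h_min = e/c = 0.338/0.946 = 0.3573.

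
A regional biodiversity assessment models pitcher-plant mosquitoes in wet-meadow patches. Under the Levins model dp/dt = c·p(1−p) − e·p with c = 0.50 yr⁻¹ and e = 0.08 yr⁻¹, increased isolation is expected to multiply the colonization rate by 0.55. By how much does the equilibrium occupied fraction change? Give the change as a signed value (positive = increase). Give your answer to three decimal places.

-0.131

Before: p* = 1 − 0.08/0.50 = 0.8400.
After the change, c = 0.275, e = 0.08, so p* = 1 − 0.08/0.275 = 0.7091.
Δp* = 0.7091 − 0.8400 = -0.1309.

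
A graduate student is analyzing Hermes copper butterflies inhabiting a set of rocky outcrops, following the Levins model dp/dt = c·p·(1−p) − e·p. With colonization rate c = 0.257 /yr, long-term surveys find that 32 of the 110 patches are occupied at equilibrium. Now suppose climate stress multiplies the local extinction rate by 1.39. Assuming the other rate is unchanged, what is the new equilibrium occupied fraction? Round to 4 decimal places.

Observed p* = 32/110 = 0.29091.
Balance c(1−p*) = e gives e = 0.257×(1 − 0.29091) = 0.18224.
New p* = 1 − e/c = 1 − 0.25331/0.25700 = 0.01436.

0.0144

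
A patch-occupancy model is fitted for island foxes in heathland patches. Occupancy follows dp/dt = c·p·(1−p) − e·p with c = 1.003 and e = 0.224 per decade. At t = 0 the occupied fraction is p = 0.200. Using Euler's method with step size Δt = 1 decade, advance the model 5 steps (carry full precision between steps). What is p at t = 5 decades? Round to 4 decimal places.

Update rule: p ← p + [c·p·(1−p) − e·p]·Δt with Δt = 1.
t = 1: p = 0.20000 + (+0.11568) = 0.31568
t = 2: p = 0.31568 + (+0.14596) = 0.46164
t = 3: p = 0.46164 + (+0.14587) = 0.60751
t = 4: p = 0.60751 + (+0.10308) = 0.71058
t = 5: p = 0.71058 + (+0.04710) = 0.75768

0.7577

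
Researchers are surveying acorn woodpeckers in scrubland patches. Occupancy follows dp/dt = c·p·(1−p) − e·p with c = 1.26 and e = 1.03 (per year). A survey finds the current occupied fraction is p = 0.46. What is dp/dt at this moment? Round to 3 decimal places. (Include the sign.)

Colonization term: c·p·(1−p) = 1.26×0.46×0.5400 = 0.31298.
Extinction term: e·p = 0.47380.
dp/dt = 0.31298 − 0.47380 = -0.16082.

-0.161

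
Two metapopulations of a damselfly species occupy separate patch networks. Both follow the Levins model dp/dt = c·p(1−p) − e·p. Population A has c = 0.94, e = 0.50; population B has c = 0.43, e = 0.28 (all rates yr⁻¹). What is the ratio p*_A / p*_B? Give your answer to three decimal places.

1.342

A: p*_A = 1 − 0.50/0.94 = 0.4681.
B: p*_B = 1 − 0.28/0.43 = 0.3488.
p*_A / p*_B = 0.4681/0.3488 = 1.3418.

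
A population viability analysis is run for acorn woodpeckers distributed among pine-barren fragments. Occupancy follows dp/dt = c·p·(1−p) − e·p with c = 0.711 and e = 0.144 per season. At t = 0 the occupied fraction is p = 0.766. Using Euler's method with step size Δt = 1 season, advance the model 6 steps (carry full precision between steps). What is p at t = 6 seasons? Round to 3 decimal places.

0.797

Update rule: p ← p + [c·p·(1−p) − e·p]·Δt with Δt = 1.
t = 1: p = 0.76600 + (+0.01714) = 0.78314
t = 2: p = 0.78314 + (+0.00798) = 0.79112
t = 3: p = 0.79112 + (+0.00357) = 0.79469
t = 4: p = 0.79469 + (+0.00157) = 0.79626
t = 5: p = 0.79626 + (+0.00068) = 0.79694
t = 6: p = 0.79694 + (+0.00030) = 0.79724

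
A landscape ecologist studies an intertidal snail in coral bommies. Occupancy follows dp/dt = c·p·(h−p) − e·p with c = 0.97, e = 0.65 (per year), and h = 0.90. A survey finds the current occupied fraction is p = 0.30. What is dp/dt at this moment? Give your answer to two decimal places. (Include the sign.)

Colonization term: c·p·(h−p) = 0.97×0.30×0.6000 = 0.17460.
Extinction term: e·p = 0.19500.
dp/dt = 0.17460 − 0.19500 = -0.02040.

-0.02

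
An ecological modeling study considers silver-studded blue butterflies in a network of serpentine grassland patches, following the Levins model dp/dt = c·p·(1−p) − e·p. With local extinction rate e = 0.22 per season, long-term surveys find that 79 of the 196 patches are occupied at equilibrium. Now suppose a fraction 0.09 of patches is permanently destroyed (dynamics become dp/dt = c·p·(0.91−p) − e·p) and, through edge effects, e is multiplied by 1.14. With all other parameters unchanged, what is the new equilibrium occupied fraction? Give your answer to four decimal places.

Observed p* = 79/196 = 0.40306.
Balance c(1−p*) = e gives c = e/(1 − 0.40306) = 0.22/0.59694 = 0.36855.
New p* = 0.91 − e/c = 0.91 − 0.25080/0.36855 = 0.22950.

0.2295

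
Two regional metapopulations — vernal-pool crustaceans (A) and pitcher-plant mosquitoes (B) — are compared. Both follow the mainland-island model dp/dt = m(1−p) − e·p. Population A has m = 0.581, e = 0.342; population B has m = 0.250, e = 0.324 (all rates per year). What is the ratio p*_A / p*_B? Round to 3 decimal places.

1.445

A: p*_A = m/(m+e) = 0.581/0.9230 = 0.6295.
B: p*_B = 0.250/0.5740 = 0.4355.
p*_A / p*_B = 0.6295/0.4355 = 1.4453.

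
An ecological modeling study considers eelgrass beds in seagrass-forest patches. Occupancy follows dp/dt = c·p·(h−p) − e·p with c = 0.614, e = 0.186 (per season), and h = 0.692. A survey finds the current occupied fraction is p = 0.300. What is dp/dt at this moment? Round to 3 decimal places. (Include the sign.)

0.016

Colonization term: c·p·(h−p) = 0.614×0.300×0.3920 = 0.07221.
Extinction term: e·p = 0.05580.
dp/dt = 0.07221 − 0.05580 = 0.01641.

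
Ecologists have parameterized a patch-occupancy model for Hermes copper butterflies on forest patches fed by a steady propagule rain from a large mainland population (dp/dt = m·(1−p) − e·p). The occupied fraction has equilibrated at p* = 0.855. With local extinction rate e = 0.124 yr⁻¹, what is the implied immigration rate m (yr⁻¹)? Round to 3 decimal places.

At equilibrium m(1−p*) = e·p*, so m = e·p*/(1−p*).
m = 0.124 × 0.855 / 0.1450 = 0.1060/0.1450 = 0.7312.

0.731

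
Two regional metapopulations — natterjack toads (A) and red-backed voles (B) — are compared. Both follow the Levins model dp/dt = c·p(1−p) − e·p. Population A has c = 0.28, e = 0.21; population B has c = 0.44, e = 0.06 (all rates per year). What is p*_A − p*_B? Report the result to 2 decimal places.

A: p*_A = 1 − 0.21/0.28 = 0.2500.
B: p*_B = 1 − 0.06/0.44 = 0.8636.
p*_A − p*_B = 0.2500 − 0.8636 = -0.6136.

-0.61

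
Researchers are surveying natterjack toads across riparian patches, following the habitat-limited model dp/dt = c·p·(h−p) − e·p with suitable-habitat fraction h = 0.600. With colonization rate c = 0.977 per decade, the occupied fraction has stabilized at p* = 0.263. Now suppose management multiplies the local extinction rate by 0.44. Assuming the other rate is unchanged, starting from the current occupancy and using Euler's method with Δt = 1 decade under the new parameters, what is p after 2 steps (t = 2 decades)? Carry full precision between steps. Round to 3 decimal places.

0.354

Balance c(h−p*) = e gives e = 0.977×(0.6 − 0.26300) = 0.32925.
Starting from p₀ = 0.26300; update p ← p + (dp/dt)·Δt with the new parameters.
t = 1: p = 0.26300 + (+0.04849) = 0.31149
t = 2: p = 0.31149 + (+0.04268) = 0.35417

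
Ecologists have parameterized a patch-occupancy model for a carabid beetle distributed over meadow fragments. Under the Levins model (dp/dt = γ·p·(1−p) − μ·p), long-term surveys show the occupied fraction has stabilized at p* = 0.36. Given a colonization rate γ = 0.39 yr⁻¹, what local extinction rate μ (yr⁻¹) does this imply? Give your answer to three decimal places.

0.250

At equilibrium γ(1−p*) = μ.
μ = 0.39 × (1 − 0.36) = 0.39 × 0.6400 = 0.2496.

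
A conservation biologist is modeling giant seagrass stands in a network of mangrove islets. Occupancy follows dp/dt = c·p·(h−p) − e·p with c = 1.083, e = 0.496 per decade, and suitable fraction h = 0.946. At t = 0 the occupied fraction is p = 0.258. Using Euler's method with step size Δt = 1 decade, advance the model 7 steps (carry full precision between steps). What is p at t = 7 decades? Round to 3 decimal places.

Update rule: p ← p + [c·p·(h−p) − e·p]·Δt with Δt = 1.
t = 1: p = 0.25800 + (+0.06427) = 0.32227
t = 2: p = 0.32227 + (+0.05785) = 0.38012
t = 3: p = 0.38012 + (+0.04442) = 0.42453
t = 4: p = 0.42453 + (+0.02919) = 0.45372
t = 5: p = 0.45372 + (+0.01685) = 0.47057
t = 6: p = 0.47057 + (+0.00889) = 0.47946
t = 7: p = 0.47946 + (+0.00444) = 0.48390

0.484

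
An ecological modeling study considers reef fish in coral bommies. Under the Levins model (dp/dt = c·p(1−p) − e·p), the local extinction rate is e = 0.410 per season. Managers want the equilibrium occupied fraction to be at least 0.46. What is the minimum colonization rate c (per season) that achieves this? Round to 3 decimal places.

0.759

p* = 1 − e/c ≥ 0.46 requires e/c ≤ 0.5400, i.e. c ≥ e/0.5400.
c_min = 0.410/0.5400 = 0.7593.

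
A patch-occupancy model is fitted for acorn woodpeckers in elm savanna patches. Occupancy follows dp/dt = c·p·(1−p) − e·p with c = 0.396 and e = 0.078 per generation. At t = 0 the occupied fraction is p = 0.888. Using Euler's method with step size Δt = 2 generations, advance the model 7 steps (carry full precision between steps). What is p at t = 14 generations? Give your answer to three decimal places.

Update rule: p ← p + [c·p·(1−p) − e·p]·Δt with Δt = 2.
step 1: Δp = -0.05976, p = 0.82824
step 2: Δp = -0.01654, p = 0.81170
step 3: Δp = -0.00558, p = 0.80613
step 4: Δp = -0.00198, p = 0.80415
step 5: Δp = -0.00071, p = 0.80344
step 6: Δp = -0.00026, p = 0.80318
step 7: Δp = -0.00009, p = 0.80308

0.803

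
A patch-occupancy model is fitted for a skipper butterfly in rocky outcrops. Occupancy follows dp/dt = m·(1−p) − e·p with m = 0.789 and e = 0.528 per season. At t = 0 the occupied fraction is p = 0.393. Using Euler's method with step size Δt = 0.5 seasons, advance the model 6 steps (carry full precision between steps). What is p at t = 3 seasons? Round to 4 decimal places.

Update rule: p ← p + [m·(1−p) − e·p]·Δt with Δt = 0.5.
step 1: Δp = +0.13571, p = 0.52871
step 2: Δp = +0.04634, p = 0.57505
step 3: Δp = +0.01583, p = 0.59088
step 4: Δp = +0.00540, p = 0.59629
step 5: Δp = +0.00185, p = 0.59813
step 6: Δp = +0.00063, p = 0.59876

0.5988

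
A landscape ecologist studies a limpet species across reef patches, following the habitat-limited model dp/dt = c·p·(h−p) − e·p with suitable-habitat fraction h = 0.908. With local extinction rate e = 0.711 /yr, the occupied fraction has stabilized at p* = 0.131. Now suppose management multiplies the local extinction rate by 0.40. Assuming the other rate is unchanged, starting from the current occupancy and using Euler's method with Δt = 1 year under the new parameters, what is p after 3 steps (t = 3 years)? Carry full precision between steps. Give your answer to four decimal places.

Balance c(h−p*) = e gives c = e/(0.908 − 0.13100) = 0.711/0.77700 = 0.91506.
Starting from p₀ = 0.13100; update p ← p + (dp/dt)·Δt with the new parameters.
p: 0.13100 → 0.18688  (Δp = +0.05588)
p: 0.18688 → 0.25705  (Δp = +0.07017)
p: 0.25705 → 0.33706  (Δp = +0.08001)

0.3371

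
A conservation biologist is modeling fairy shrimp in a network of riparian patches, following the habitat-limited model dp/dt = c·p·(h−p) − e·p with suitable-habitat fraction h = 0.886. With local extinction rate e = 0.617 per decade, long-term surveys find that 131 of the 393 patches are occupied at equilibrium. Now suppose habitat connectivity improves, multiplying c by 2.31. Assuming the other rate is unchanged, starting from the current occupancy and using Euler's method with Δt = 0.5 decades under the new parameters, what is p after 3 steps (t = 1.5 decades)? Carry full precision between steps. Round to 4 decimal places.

0.6285

Observed p* = 131/393 = 0.33333.
Balance c(h−p*) = e gives c = e/(0.886 − 0.33333) = 0.617/0.55267 = 1.11641.
Starting from p₀ = 0.33333; update p ← p + (dp/dt)·Δt with the new parameters.
  1  |  dp/dt·Δt = +0.134712  |  p_1 = 0.468045
  2  |  dp/dt·Δt = +0.107852  |  p_2 = 0.575897
  3  |  dp/dt·Δt = +0.052615  |  p_3 = 0.628512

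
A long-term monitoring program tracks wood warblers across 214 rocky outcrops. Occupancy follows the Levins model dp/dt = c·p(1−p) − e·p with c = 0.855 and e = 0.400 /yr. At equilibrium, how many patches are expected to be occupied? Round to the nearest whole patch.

p* = 1 − e/c = 1 − 0.400/0.855 = 0.5322.
Expected occupied patches = N × p* = 214 × 0.5322 = 113.88 ≈ 114.

114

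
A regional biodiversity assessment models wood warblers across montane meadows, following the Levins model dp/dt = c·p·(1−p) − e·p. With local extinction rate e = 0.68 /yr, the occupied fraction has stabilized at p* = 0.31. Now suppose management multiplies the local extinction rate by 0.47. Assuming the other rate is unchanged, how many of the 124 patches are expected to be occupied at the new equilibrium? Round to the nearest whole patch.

Balance c(1−p*) = e gives c = e/(1 − 0.31000) = 0.68/0.69000 = 0.98551.
New p* = 1 − e/c = 1 − 0.31960/0.98551 = 0.67570.
Expected occupied = 124 × 0.67570 = 83.79 ≈ 84.

84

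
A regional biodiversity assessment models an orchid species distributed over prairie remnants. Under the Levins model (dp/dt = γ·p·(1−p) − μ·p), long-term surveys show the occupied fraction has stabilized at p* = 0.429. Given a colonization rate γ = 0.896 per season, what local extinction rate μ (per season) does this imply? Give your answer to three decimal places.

At equilibrium γ(1−p*) = μ.
μ = 0.896 × (1 − 0.429) = 0.896 × 0.5710 = 0.5116.

0.512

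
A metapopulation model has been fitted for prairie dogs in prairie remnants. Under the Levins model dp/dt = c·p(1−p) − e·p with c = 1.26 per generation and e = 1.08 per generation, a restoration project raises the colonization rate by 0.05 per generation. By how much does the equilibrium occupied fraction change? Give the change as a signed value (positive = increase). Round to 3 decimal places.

Before: p* = 1 − 1.08/1.26 = 0.1429.
After the change, c = 1.31, e = 1.08, so p* = 1 − 1.08/1.31 = 0.1756.
Δp* = 0.1756 − 0.1429 = +0.0327.

0.033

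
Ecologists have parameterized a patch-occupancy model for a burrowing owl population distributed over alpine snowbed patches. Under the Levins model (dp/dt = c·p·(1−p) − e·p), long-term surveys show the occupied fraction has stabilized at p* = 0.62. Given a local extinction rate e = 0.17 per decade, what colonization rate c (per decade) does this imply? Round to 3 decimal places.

At equilibrium c(1−p*) = e, so c = e/(1−p*).
c = 0.17/(1 − 0.62) = 0.17/0.3800 = 0.4474.

0.447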